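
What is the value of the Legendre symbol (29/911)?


p = 911 is prime, so compute (29/911) with the reciprocity algorithm (Jacobi-symbol steps: pull out 2s via (2/n), flip via reciprocity, reduce):
  reciprocity: (29/911) -> +(911/29)
  reduce: (12/29)
  pull out 2: (2/29) = -1  (since 29 mod 8 = 5)
  pull out 2: (2/29) = -1  (since 29 mod 8 = 5)
  reciprocity: (3/29) -> +(29/3)
  reduce: (2/3)
  pull out 2: (2/3) = -1  (since 3 mod 8 = 3)
  (1/3) = 1
Product of signs = -1
(29/911) = -1

-1


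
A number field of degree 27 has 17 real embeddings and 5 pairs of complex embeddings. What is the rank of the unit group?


By Dirichlet's unit theorem:
rank = r1 + r2 - 1
= 17 + 5 - 1
= 21

21


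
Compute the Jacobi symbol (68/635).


Compute (68/635) via quadratic reciprocity:
  pull out 2: (2/635) = -1  (since 635 mod 8 = 3)
  pull out 2: (2/635) = -1  (since 635 mod 8 = 3)
  reciprocity: (17/635) -> +(635/17)
  reduce: (6/17)
  pull out 2: (2/17) = +1  (since 17 mod 8 = 1)
  reciprocity: (3/17) -> +(17/3)
  reduce: (2/3)
  pull out 2: (2/3) = -1  (since 3 mod 8 = 3)
  (1/3) = 1
Product of signs = -1

-1


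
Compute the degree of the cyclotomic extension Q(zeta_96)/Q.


The degree equals Euler's totient phi(96).
96 = 2^5 * 3
phi(96) = 32

32


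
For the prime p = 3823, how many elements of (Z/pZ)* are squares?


For prime p, the number of non-zero quadratic residues is (p-1)/2.
= (3823-1)/2
= 1911

1911


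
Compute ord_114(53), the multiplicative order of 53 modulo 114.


We want ord_114(53), the smallest k >= 1 with 53^k = 1 mod 114.
n = 114 = 2 * 3 * 19, phi(114) = 36; the order divides phi(n).
Divisors of 36: 1, 2, 3, 4, 6, 9, 12, 18, 36
Repeated squaring mod 114: 53^1 = 53, 53^2 = 73, 53^4 = 85, 53^8 = 43, 53^16 = 25, 53^32 = 55
Test divisors in increasing order:
  k=1: 53^1 = 53 mod 114
  k=2: 53^2 = 73 mod 114
  k=3: 53^3 = 73 * 53 = 107 mod 114
  k=4: 53^4 = 85 mod 114
  k=6: 53^6 = 85 * 73 = 49 mod 114
  k=9: 53^9 = 43 * 53 = 113 mod 114
  k=12: 53^12 = 43 * 85 = 7 mod 114
  k=18: 53^18 = 25 * 73 = 1 mod 114  <- first divisor giving 1
Order = 18

18


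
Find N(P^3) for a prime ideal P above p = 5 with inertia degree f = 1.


N(P^a) = p^(a*f)
= 5^(3*1)
= 5^3
= 125

125


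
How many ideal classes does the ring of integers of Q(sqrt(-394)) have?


K = Q(sqrt(-394)). d mod 4 = 2, so D = disc(K) = 4d = -1576
h(K) equals the number of primitive reduced positive-definite forms (a, b, c) = a*x^2 + b*x*y + c*y^2 with b^2 - 4ac = D,
where reduced means |b| <= a <= c, with b >= 0 whenever |b| = a or a = c, and primitive means gcd(a, b, c) = 1.
Reduced forces 3a^2 <= |D| = 1576, so 1 <= a <= 22; b must have the parity of D, and c = (b^2 - D)/(4a) must be an integer >= a.
Enumerate a = 1..22, b in [-a, a]:
  a=1: (1, 0, 394)  [1]
  a=2: (2, 0, 197)  [1]
  a=3..4: none
  a=5: (5, -2, 79), (5, 2, 79)  [2]
  a=6..9: none
  a=10: (10, -8, 41), (10, 8, 41)  [2]
  a=11..12: none
  a=13: (13, -6, 31), (13, 6, 31)  [2]
  a=14..18: none
  a=19: (19, -18, 25), (19, 18, 25)  [2]
  a=20..22: none
Total reduced forms: 1 + 1 + 2 + 2 + 2 + 2 = 10
h = 10

10


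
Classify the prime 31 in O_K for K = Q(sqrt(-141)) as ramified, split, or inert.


K = Q(sqrt(-141)). Since d mod 4 = 3, disc(K) = -564.
Check p | disc: -564 mod 31 = 25.
p does not divide disc. Compute Legendre symbol (d/p):
14^((31-1)/2) mod 31 = 1
(d/p) = 1, so p splits: (p) = P*P' with e=1, f=1, g=2.
Therefore p is split.

split


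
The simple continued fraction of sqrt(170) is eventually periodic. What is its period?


Run the CF algorithm for sqrt(170).
a_0 = floor(sqrt(170)) = 13; set m_0=0, q_0=1.
Recurrence: m' = q*a - m,  q' = (d - m'^2)/q,  a' = floor((a_0 + m')/q').
  step 1: m=13, q=1, a=26
a_1 = 2*a_0 = 26, so the period closes here.
sqrt(170) = [13; 26]
Period length = 1

1


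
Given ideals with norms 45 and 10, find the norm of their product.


N(IJ) = N(I) * N(J)
= 45 * 10
= 450

450


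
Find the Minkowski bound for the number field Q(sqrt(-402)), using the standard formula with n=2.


d = -402, d mod 4 = 2, so disc(K) = 4d = -1608; |disc(K)| = 1608
Imaginary quadratic field, so n = 2, s = r2 = 1, r1 = 0
M = (n!/n^n) * (4/pi)^s * sqrt(|disc(K)|) = (2!/2^2) * (4/pi)^1 * sqrt(1608)
= 0.5 * 1.273240 * 40.099875
= 25.5284

25.5284


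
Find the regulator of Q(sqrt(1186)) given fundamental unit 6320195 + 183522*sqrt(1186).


epsilon = 6320195 + 183522*sqrt(1186)
= 1.2640e+07
R = ln(1.2640e+07)
= 16.3524

16.3524


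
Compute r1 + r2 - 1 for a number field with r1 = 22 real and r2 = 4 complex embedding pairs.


By Dirichlet's unit theorem:
rank = r1 + r2 - 1
= 22 + 4 - 1
= 25

25


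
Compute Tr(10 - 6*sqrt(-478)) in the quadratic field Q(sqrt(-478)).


Tr(a + b*sqrt(d)) = (a + b*sqrt(d)) + (a - b*sqrt(d)) = 2a
= 2 * (10)
= 20

20


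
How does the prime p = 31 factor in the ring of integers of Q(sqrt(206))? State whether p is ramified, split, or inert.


K = Q(sqrt(206)). Since d mod 4 = 2, disc(K) = 824.
Check p | disc: 824 mod 31 = 18.
p does not divide disc. Compute Legendre symbol (d/p):
20^((31-1)/2) mod 31 = 1
(d/p) = 1, so p splits: (p) = P*P' with e=1, f=1, g=2.
Therefore p is split.

split


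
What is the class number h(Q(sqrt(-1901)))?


K = Q(sqrt(-1901)). d mod 4 = 3, so D = disc(K) = 4d = -7604
h(K) equals the number of primitive reduced positive-definite forms (a, b, c) = a*x^2 + b*x*y + c*y^2 with b^2 - 4ac = D,
where reduced means |b| <= a <= c, with b >= 0 whenever |b| = a or a = c, and primitive means gcd(a, b, c) = 1.
Reduced forces 3a^2 <= |D| = 7604, so 1 <= a <= 50; b must have the parity of D, and c = (b^2 - D)/(4a) must be an integer >= a.
Enumerate a = 1..50, b in [-a, a]:
  a=1: (1, 0, 1901)  [1]
  a=2: (2, 2, 951)  [1]
  a=3: (3, -2, 634), (3, 2, 634)  [2]
  a=4: none
  a=5: (5, -4, 381), (5, 4, 381)  [2]
  a=6: (6, -2, 317), (6, 2, 317)  [2]
  a=7..8: none
  a=9: (9, -8, 213), (9, 8, 213)  [2]
  a=10: (10, -6, 191), (10, 6, 191)  [2]
  a=11..12: none
  a=13: (13, -12, 149), (13, 12, 149)  [2]
  a=14: none
  a=15: (15, -14, 130), (15, -4, 127), (15, 4, 127), (15, 14, 130)  [4]
  a=16..17: none
  a=18: (18, -10, 107), (18, 10, 107)  [2]
  a=19..22: none
  a=23: (23, -20, 87), (23, 20, 87)  [2]
  a=24: none
  a=25: (25, -14, 78), (25, 14, 78)  [2]
  a=26: (26, -14, 75), (26, 14, 75)  [2]
  a=27: (27, -8, 71), (27, 8, 71)  [2]
  a=28: none
  a=29: (29, -20, 69), (29, 20, 69)  [2]
  a=30: (30, -26, 69), (30, -14, 65), (30, 14, 65), (30, 26, 69)  [4]
  a=31..38: none
  a=39: (39, -38, 58), (39, -14, 50), (39, 14, 50), (39, 38, 58)  [4]
  a=40..44: none
  a=45: (45, -44, 53), (45, -26, 46), (45, 26, 46), (45, 44, 53)  [4]
  a=46..50: none
Total reduced forms: 1 + 1 + 2 + 2 + 2 + 2 + 2 + 2 + 4 + 2 + 2 + 2 + 2 + 2 + 2 + 4 + 4 + 4 = 42
h = 42

42


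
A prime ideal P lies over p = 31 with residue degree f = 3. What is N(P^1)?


N(P^a) = p^(a*f)
= 31^(1*3)
= 31^3
= 29791

29791


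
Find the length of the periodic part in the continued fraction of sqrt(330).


Run the CF algorithm for sqrt(330).
a_0 = floor(sqrt(330)) = 18; set m_0=0, q_0=1.
Recurrence: m' = q*a - m,  q' = (d - m'^2)/q,  a' = floor((a_0 + m')/q').
  step 1: m=18, q=6, a=6
  step 2: m=18, q=1, a=36
a_2 = 2*a_0 = 36, so the period closes here.
sqrt(330) = [18; 6, 36]
Period length = 2

2


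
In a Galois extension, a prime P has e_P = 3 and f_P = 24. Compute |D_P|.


|D_P| = e * f
= 3 * 24
= 72

72


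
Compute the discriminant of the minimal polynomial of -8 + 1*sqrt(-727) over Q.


The element -8 + 1*sqrt(-727) has minimal polynomial:
x^2 + 16*x + 791
Discriminant = (16)^2 - 4*(791)
= 256 - 3164
= -2908

-2908


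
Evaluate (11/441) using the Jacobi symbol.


Compute (11/441) via quadratic reciprocity:
  reciprocity: (11/441) -> +(441/11)
  reduce: (1/11)
  (1/11) = 1
Product of signs = 1

1


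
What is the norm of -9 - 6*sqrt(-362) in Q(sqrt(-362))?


N(a + b*sqrt(d)) = a^2 - d*b^2
= (-9)^2 - (-362)*(-6)^2
= 81 + 13032
= 13113

13113


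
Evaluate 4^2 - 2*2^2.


x^2 - d*y^2
= 4^2 - 2*2^2
= 16 - 8
= 8

8


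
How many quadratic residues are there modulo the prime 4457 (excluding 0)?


For prime p, the number of non-zero quadratic residues is (p-1)/2.
= (4457-1)/2
= 2228

2228


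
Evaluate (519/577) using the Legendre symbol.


p = 577 is prime, so compute (519/577) with the reciprocity algorithm (Jacobi-symbol steps: pull out 2s via (2/n), flip via reciprocity, reduce):
  reciprocity: (519/577) -> +(577/519)
  reduce: (58/519)
  pull out 2: (2/519) = +1  (since 519 mod 8 = 7)
  reciprocity: (29/519) -> +(519/29)
  reduce: (26/29)
  pull out 2: (2/29) = -1  (since 29 mod 8 = 5)
  reciprocity: (13/29) -> +(29/13)
  reduce: (3/13)
  reciprocity: (3/13) -> +(13/3)
  reduce: (1/3)
  (1/3) = 1
Product of signs = -1
(519/577) = -1

-1


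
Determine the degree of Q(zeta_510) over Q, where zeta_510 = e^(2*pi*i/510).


The degree equals Euler's totient phi(510).
510 = 2 * 3 * 5 * 17
phi(510) = 128

128


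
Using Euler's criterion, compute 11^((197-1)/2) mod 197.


p = 197 is prime and the exponent is (p-1)/2 = 98, so by Euler's criterion 11^98 = (11/197) = +1 or -1 mod 197.
Compute by square-and-multiply:
  98 = 64 + 32 + 2 (binary 1100010)
  Repeated squaring mod 197: 11^1 = 11, 11^2 = 121, 11^4 = 63, 11^8 = 29, 11^16 = 53, 11^32 = 51, 11^64 = 40
  11^98 = 11^64 * 11^32 * 11^2 = 40 * 51 * 121 mod 197
    40 * 51 = 2040 = 70 mod 197
    70 * 121 = 8470 = 196 mod 197
  11^98 = 196 mod 197
Result 196 = p - 1 = -1 mod 197: 11 is a quadratic non-residue mod 197. As a residue in [0, p-1] the value is 196.
11^98 mod 197 = 196

196


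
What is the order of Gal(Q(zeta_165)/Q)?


|Gal(Q(zeta_165)/Q)| = phi(165)
= 80

80


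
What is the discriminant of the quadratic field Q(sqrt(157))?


For K = Q(sqrt(d)) with d squarefree: disc(K) = d if d = 1 mod 4, and disc(K) = 4d if d = 2 or 3 mod 4.
Here d = 157, and d mod 4 = 1.
d = 1 mod 4 (O_K = Z[(1+sqrt(d))/2]), so disc(K) = d = 157

157


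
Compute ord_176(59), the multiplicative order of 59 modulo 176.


We want ord_176(59), the smallest k >= 1 with 59^k = 1 mod 176.
n = 176 = 2^4 * 11, phi(176) = 80; the order divides phi(n).
Divisors of 80: 1, 2, 4, 5, 8, 10, 16, 20, 40, 80
Repeated squaring mod 176: 59^1 = 59, 59^2 = 137, 59^4 = 113, 59^8 = 97, 59^16 = 81, 59^32 = 49, 59^64 = 113
Test divisors in increasing order:
  k=1: 59^1 = 59 mod 176
  k=2: 59^2 = 137 mod 176
  k=4: 59^4 = 113 mod 176
  k=5: 59^5 = 113 * 59 = 155 mod 176
  k=8: 59^8 = 97 mod 176
  k=10: 59^10 = 97 * 137 = 89 mod 176
  k=16: 59^16 = 81 mod 176
  k=20: 59^20 = 81 * 113 = 1 mod 176  <- first divisor giving 1
Order = 20

20


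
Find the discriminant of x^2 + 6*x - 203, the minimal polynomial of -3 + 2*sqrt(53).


The element -3 + 2*sqrt(53) has minimal polynomial:
x^2 + 6*x - 203
Discriminant = (6)^2 - 4*(-203)
= 36 + 812
= 848

848


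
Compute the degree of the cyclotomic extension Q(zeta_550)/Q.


The degree equals Euler's totient phi(550).
550 = 2 * 5^2 * 11
phi(550) = 200

200


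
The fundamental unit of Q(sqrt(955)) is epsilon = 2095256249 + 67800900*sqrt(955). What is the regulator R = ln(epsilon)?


epsilon = 2095256249 + 67800900*sqrt(955)
= 4.1905e+09
R = ln(4.1905e+09)
= 22.1561

22.1561


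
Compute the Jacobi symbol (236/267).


Compute (236/267) via quadratic reciprocity:
  pull out 2: (2/267) = -1  (since 267 mod 8 = 3)
  pull out 2: (2/267) = -1  (since 267 mod 8 = 3)
  reciprocity: (59/267) -> -(267/59)
  reduce: (31/59)
  reciprocity: (31/59) -> -(59/31)
  reduce: (28/31)
  pull out 2: (2/31) = +1  (since 31 mod 8 = 7)
  pull out 2: (2/31) = +1  (since 31 mod 8 = 7)
  reciprocity: (7/31) -> -(31/7)
  reduce: (3/7)
  reciprocity: (3/7) -> -(7/3)
  reduce: (1/3)
  (1/3) = 1
Product of signs = 1

1


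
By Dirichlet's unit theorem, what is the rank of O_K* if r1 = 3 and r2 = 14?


By Dirichlet's unit theorem:
rank = r1 + r2 - 1
= 3 + 14 - 1
= 16

16


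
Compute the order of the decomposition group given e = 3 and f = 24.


|D_P| = e * f
= 3 * 24
= 72

72


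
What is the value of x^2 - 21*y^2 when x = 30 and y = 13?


x^2 - d*y^2
= 30^2 - 21*13^2
= 900 - 3549
= -2649

-2649


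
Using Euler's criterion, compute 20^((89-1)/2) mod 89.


p = 89 is prime and the exponent is (p-1)/2 = 44, so by Euler's criterion 20^44 = (20/89) = +1 or -1 mod 89.
Compute by square-and-multiply:
  44 = 32 + 8 + 4 (binary 101100)
  Repeated squaring mod 89: 20^1 = 20, 20^2 = 44, 20^4 = 67, 20^8 = 39, 20^16 = 8, 20^32 = 64
  20^44 = 20^32 * 20^8 * 20^4 = 64 * 39 * 67 mod 89
    64 * 39 = 2496 = 4 mod 89
    4 * 67 = 268 = 1 mod 89
  20^44 = 1 mod 89
Result 1: 20 is a quadratic residue mod 89.
20^44 mod 89 = 1

1


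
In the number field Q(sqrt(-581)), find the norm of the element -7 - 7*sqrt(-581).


N(a + b*sqrt(d)) = a^2 - d*b^2
= (-7)^2 - (-581)*(-7)^2
= 49 + 28469
= 28518

28518


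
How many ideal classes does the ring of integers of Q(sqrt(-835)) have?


K = Q(sqrt(-835)). d mod 4 = 1, so D = disc(K) = d = -835
h(K) equals the number of primitive reduced positive-definite forms (a, b, c) = a*x^2 + b*x*y + c*y^2 with b^2 - 4ac = D,
where reduced means |b| <= a <= c, with b >= 0 whenever |b| = a or a = c, and primitive means gcd(a, b, c) = 1.
Reduced forces 3a^2 <= |D| = 835, so 1 <= a <= 16; b must have the parity of D, and c = (b^2 - D)/(4a) must be an integer >= a.
Enumerate a = 1..16, b in [-a, a]:
  a=1: (1, 1, 209)  [1]
  a=2..4: none
  a=5: (5, 5, 43)  [1]
  a=6..10: none
  a=11: (11, -1, 19), (11, 1, 19)  [2]
  a=12: none
  a=13: (13, -7, 17), (13, 7, 17)  [2]
  a=14..16: none
Total reduced forms: 1 + 1 + 2 + 2 = 6
h = 6

6


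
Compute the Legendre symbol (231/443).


p = 443 is prime, so compute (231/443) with the reciprocity algorithm (Jacobi-symbol steps: pull out 2s via (2/n), flip via reciprocity, reduce):
  reciprocity: (231/443) -> -(443/231)
  reduce: (212/231)
  pull out 2: (2/231) = +1  (since 231 mod 8 = 7)
  pull out 2: (2/231) = +1  (since 231 mod 8 = 7)
  reciprocity: (53/231) -> +(231/53)
  reduce: (19/53)
  reciprocity: (19/53) -> +(53/19)
  reduce: (15/19)
  reciprocity: (15/19) -> -(19/15)
  reduce: (4/15)
  pull out 2: (2/15) = +1  (since 15 mod 8 = 7)
  pull out 2: (2/15) = +1  (since 15 mod 8 = 7)
  (1/15) = 1
Product of signs = 1
(231/443) = 1

1


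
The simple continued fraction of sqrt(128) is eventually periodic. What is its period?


Run the CF algorithm for sqrt(128).
a_0 = floor(sqrt(128)) = 11; set m_0=0, q_0=1.
Recurrence: m' = q*a - m,  q' = (d - m'^2)/q,  a' = floor((a_0 + m')/q').
  step 1: m=11, q=7, a=3
  step 2: m=10, q=4, a=5
  step 3: m=10, q=7, a=3
  step 4: m=11, q=1, a=22
a_4 = 2*a_0 = 22, so the period closes here.
sqrt(128) = [11; 3, 5, 3, 22]
Period length = 4

4


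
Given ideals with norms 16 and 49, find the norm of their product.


N(IJ) = N(I) * N(J)
= 16 * 49
= 784

784


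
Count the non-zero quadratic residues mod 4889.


For prime p, the number of non-zero quadratic residues is (p-1)/2.
= (4889-1)/2
= 2444

2444


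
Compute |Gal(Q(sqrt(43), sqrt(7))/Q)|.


The 2 square roots of distinct primes are multiplicatively independent over Q,
so [K:Q] = 2^2 and Gal(K/Q) is isomorphic to (Z/2Z)^2.
|Gal| = 2^2 = 4

4


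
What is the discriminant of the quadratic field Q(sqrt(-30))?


For K = Q(sqrt(d)) with d squarefree: disc(K) = d if d = 1 mod 4, and disc(K) = 4d if d = 2 or 3 mod 4.
Here d = -30, and d mod 4 = 2.
d = 2 mod 4, not 1 (O_K = Z[sqrt(d)]), so disc(K) = 4d = 4 * (-30) = -120

-120


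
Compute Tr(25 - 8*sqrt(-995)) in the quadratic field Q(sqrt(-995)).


Tr(a + b*sqrt(d)) = (a + b*sqrt(d)) + (a - b*sqrt(d)) = 2a
= 2 * (25)
= 50

50


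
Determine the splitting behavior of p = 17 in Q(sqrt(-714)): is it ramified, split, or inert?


K = Q(sqrt(-714)). Since d mod 4 = 2, disc(K) = -2856.
Check p | disc: -2856 mod 17 = 0.
p divides disc, so p ramifies: (p) = P^2 with e=2, f=1, g=1.
Therefore p is ramified.

ramified


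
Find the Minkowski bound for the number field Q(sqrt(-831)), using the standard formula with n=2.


d = -831, d mod 4 = 1, so disc(K) = d = -831; |disc(K)| = 831
Imaginary quadratic field, so n = 2, s = r2 = 1, r1 = 0
M = (n!/n^n) * (4/pi)^s * sqrt(|disc(K)|) = (2!/2^2) * (4/pi)^1 * sqrt(831)
= 0.5 * 1.273240 * 28.827071
= 18.3519

18.3519


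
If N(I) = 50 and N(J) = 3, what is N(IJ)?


N(IJ) = N(I) * N(J)
= 50 * 3
= 150

150


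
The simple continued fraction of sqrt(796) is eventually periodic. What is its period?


Run the CF algorithm for sqrt(796).
a_0 = floor(sqrt(796)) = 28; set m_0=0, q_0=1.
Recurrence: m' = q*a - m,  q' = (d - m'^2)/q,  a' = floor((a_0 + m')/q').
  step 1: m=28, q=12, a=4
  step 2: m=20, q=33, a=1
  step 3: m=13, q=19, a=2
  step 4: m=25, q=9, a=5
  step 5: m=20, q=44, a=1
  step 6: m=24, q=5, a=10
  step 7: m=26, q=24, a=2
  step 8: m=22, q=13, a=3
  step 9: m=17, q=39, a=1
  step 10: m=22, q=8, a=6
  step 11: m=26, q=15, a=3
  step 12: m=19, q=29, a=1
  step 13: m=10, q=24, a=1
  step 14: m=14, q=25, a=1
  step 15: m=11, q=27, a=1
  step 16: m=16, q=20, a=2
  step 17: m=24, q=11, a=4
  step 18: m=20, q=36, a=1
  step 19: m=16, q=15, a=2
  step 20: m=14, q=40, a=1
  step 21: m=26, q=3, a=18
  step 22: m=28, q=4, a=14
  step 23: m=28, q=3, a=18
  step 24: m=26, q=40, a=1
  step 25: m=14, q=15, a=2
  step 26: m=16, q=36, a=1
  step 27: m=20, q=11, a=4
  step 28: m=24, q=20, a=2
  step 29: m=16, q=27, a=1
  step 30: m=11, q=25, a=1
  step 31: m=14, q=24, a=1
  step 32: m=10, q=29, a=1
  step 33: m=19, q=15, a=3
  step 34: m=26, q=8, a=6
  step 35: m=22, q=39, a=1
  step 36: m=17, q=13, a=3
  step 37: m=22, q=24, a=2
  step 38: m=26, q=5, a=10
  step 39: m=24, q=44, a=1
  step 40: m=20, q=9, a=5
  step 41: m=25, q=19, a=2
  step 42: m=13, q=33, a=1
  step 43: m=20, q=12, a=4
  step 44: m=28, q=1, a=56
a_44 = 2*a_0 = 56, so the period closes here.
sqrt(796) = [28; 4, 1, 2, 5, 1, 10, 2, 3, 1, 6, 3, 1, 1, 1, 1, 2, 4, 1, 2, 1, 18, 14, 18, 1, 2, 1, 4, 2, 1, 1, 1, 1, 3, 6, 1, 3, 2, 10, 1, 5, 2, 1, 4, 56]
Period length = 44

44


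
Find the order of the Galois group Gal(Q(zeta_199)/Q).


|Gal(Q(zeta_199)/Q)| = phi(199)
= 198

198


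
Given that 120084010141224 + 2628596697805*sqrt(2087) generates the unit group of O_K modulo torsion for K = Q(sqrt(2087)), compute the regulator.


epsilon = 120084010141224 + 2628596697805*sqrt(2087)
= 2.4017e+14
R = ln(2.4017e+14)
= 33.1124

33.1124


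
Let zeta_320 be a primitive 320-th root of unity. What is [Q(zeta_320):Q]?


The degree equals Euler's totient phi(320).
320 = 2^6 * 5
phi(320) = 128

128


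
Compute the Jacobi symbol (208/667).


Compute (208/667) via quadratic reciprocity:
  pull out 2: (2/667) = -1  (since 667 mod 8 = 3)
  pull out 2: (2/667) = -1  (since 667 mod 8 = 3)
  pull out 2: (2/667) = -1  (since 667 mod 8 = 3)
  pull out 2: (2/667) = -1  (since 667 mod 8 = 3)
  reciprocity: (13/667) -> +(667/13)
  reduce: (4/13)
  pull out 2: (2/13) = -1  (since 13 mod 8 = 5)
  pull out 2: (2/13) = -1  (since 13 mod 8 = 5)
  (1/13) = 1
Product of signs = 1

1


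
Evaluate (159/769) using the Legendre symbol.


p = 769 is prime, so compute (159/769) with the reciprocity algorithm (Jacobi-symbol steps: pull out 2s via (2/n), flip via reciprocity, reduce):
  reciprocity: (159/769) -> +(769/159)
  reduce: (133/159)
  reciprocity: (133/159) -> +(159/133)
  reduce: (26/133)
  pull out 2: (2/133) = -1  (since 133 mod 8 = 5)
  reciprocity: (13/133) -> +(133/13)
  reduce: (3/13)
  reciprocity: (3/13) -> +(13/3)
  reduce: (1/3)
  (1/3) = 1
Product of signs = -1
(159/769) = -1

-1


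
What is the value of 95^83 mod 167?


p = 167 is prime and the exponent is (p-1)/2 = 83, so by Euler's criterion 95^83 = (95/167) = +1 or -1 mod 167.
Compute by square-and-multiply:
  83 = 64 + 16 + 2 + 1 (binary 1010011)
  Repeated squaring mod 167: 95^1 = 95, 95^2 = 7, 95^4 = 49, 95^8 = 63, 95^16 = 128, 95^32 = 18, 95^64 = 157
  95^83 = 95^64 * 95^16 * 95^2 * 95^1 = 157 * 128 * 7 * 95 mod 167
    157 * 128 = 20096 = 56 mod 167
    56 * 7 = 392 = 58 mod 167
    58 * 95 = 5510 = 166 mod 167
  95^83 = 166 mod 167
Result 166 = p - 1 = -1 mod 167: 95 is a quadratic non-residue mod 167. As a residue in [0, p-1] the value is 166.
95^83 mod 167 = 166

166


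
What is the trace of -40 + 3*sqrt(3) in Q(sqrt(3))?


Tr(a + b*sqrt(d)) = (a + b*sqrt(d)) + (a - b*sqrt(d)) = 2a
= 2 * (-40)
= -80

-80


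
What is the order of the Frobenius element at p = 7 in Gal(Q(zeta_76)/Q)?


The Frobenius at p in Gal(Q(zeta_n)/Q) = (Z/nZ)* is the class of p, so its order is ord_76(7), the smallest k >= 1 with 7^k = 1 mod 76.
n = 76 = 2^2 * 19, phi(76) = 36; the order divides phi(n).
Divisors of 36: 1, 2, 3, 4, 6, 9, 12, 18, 36
Repeated squaring mod 76: 7^1 = 7, 7^2 = 49, 7^4 = 45, 7^8 = 49, 7^16 = 45, 7^32 = 49
Test divisors in increasing order:
  k=1: 7^1 = 7 mod 76
  k=2: 7^2 = 49 mod 76
  k=3: 7^3 = 49 * 7 = 39 mod 76
  k=4: 7^4 = 45 mod 76
  k=6: 7^6 = 45 * 49 = 1 mod 76  <- first divisor giving 1
Order = 6

6


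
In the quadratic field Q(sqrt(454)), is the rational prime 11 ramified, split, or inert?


K = Q(sqrt(454)). Since d mod 4 = 2, disc(K) = 1816.
Check p | disc: 1816 mod 11 = 1.
p does not divide disc. Compute Legendre symbol (d/p):
3^((11-1)/2) mod 11 = 1
(d/p) = 1, so p splits: (p) = P*P' with e=1, f=1, g=2.
Therefore p is split.

split


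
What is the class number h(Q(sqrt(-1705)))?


K = Q(sqrt(-1705)). d mod 4 = 3, so D = disc(K) = 4d = -6820
h(K) equals the number of primitive reduced positive-definite forms (a, b, c) = a*x^2 + b*x*y + c*y^2 with b^2 - 4ac = D,
where reduced means |b| <= a <= c, with b >= 0 whenever |b| = a or a = c, and primitive means gcd(a, b, c) = 1.
Reduced forces 3a^2 <= |D| = 6820, so 1 <= a <= 47; b must have the parity of D, and c = (b^2 - D)/(4a) must be an integer >= a.
Enumerate a = 1..47, b in [-a, a]:
  a=1: (1, 0, 1705)  [1]
  a=2: (2, 2, 853)  [1]
  a=3..4: none
  a=5: (5, 0, 341)  [1]
  a=6..9: none
  a=10: (10, 10, 173)  [1]
  a=11: (11, 0, 155)  [1]
  a=12..18: none
  a=19: (19, -18, 94), (19, 18, 94)  [2]
  a=20..21: none
  a=22: (22, 22, 83)  [1]
  a=23..28: none
  a=29: (29, -16, 61), (29, 16, 61)  [2]
  a=30: none
  a=31: (31, 0, 55)  [1]
  a=32..36: none
  a=37: (37, -32, 53), (37, 32, 53)  [2]
  a=38: (38, -18, 47), (38, 18, 47)  [2]
  a=39..42: none
  a=43: (43, 24, 43)  [1]
  a=44..47: none
Total reduced forms: 1 + 1 + 1 + 1 + 1 + 2 + 1 + 2 + 1 + 2 + 2 + 1 = 16
h = 16

16


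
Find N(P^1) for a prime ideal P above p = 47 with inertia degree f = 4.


N(P^a) = p^(a*f)
= 47^(1*4)
= 47^4
= 4879681

4879681


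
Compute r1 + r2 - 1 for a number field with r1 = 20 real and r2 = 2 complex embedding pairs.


By Dirichlet's unit theorem:
rank = r1 + r2 - 1
= 20 + 2 - 1
= 21

21


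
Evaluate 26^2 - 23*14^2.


x^2 - d*y^2
= 26^2 - 23*14^2
= 676 - 4508
= -3832

-3832


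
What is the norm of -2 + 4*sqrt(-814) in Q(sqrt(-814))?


N(a + b*sqrt(d)) = a^2 - d*b^2
= (-2)^2 - (-814)*(4)^2
= 4 + 13024
= 13028

13028


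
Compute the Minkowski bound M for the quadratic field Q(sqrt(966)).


d = 966, d mod 4 = 2, so disc(K) = 4d = 3864; |disc(K)| = 3864
Real quadratic field, so n = 2, s = r2 = 0, r1 = 2
M = (n!/n^n) * (4/pi)^s * sqrt(|disc(K)|) = (2!/2^2) * (4/pi)^0 * sqrt(3864)
= 0.5 * 1.000000 * 62.161081
= 31.0805

31.0805


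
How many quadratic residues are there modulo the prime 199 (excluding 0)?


For prime p, the number of non-zero quadratic residues is (p-1)/2.
= (199-1)/2
= 99

99


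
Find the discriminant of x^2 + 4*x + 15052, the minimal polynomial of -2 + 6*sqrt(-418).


The element -2 + 6*sqrt(-418) has minimal polynomial:
x^2 + 4*x + 15052
Discriminant = (4)^2 - 4*(15052)
= 16 - 60208
= -60192

-60192


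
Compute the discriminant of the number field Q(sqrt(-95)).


For K = Q(sqrt(d)) with d squarefree: disc(K) = d if d = 1 mod 4, and disc(K) = 4d if d = 2 or 3 mod 4.
Here d = -95, and d mod 4 = 1.
d = 1 mod 4 (O_K = Z[(1+sqrt(d))/2]), so disc(K) = d = -95

-95


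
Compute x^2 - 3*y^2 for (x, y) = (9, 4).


x^2 - d*y^2
= 9^2 - 3*4^2
= 81 - 48
= 33

33


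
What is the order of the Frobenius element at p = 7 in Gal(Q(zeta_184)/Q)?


The Frobenius at p in Gal(Q(zeta_n)/Q) = (Z/nZ)* is the class of p, so its order is ord_184(7), the smallest k >= 1 with 7^k = 1 mod 184.
n = 184 = 2^3 * 23, phi(184) = 88; the order divides phi(n).
Divisors of 88: 1, 2, 4, 8, 11, 22, 44, 88
Repeated squaring mod 184: 7^1 = 7, 7^2 = 49, 7^4 = 9, 7^8 = 81, 7^16 = 121, 7^32 = 105, 7^64 = 169
Test divisors in increasing order:
  k=1: 7^1 = 7 mod 184
  k=2: 7^2 = 49 mod 184
  k=4: 7^4 = 9 mod 184
  k=8: 7^8 = 81 mod 184
  k=11: 7^11 = 81 * 49 * 7 = 183 mod 184
  k=22: 7^22 = 121 * 9 * 49 = 1 mod 184  <- first divisor giving 1
Order = 22

22


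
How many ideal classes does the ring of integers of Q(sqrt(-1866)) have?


K = Q(sqrt(-1866)). d mod 4 = 2, so D = disc(K) = 4d = -7464
h(K) equals the number of primitive reduced positive-definite forms (a, b, c) = a*x^2 + b*x*y + c*y^2 with b^2 - 4ac = D,
where reduced means |b| <= a <= c, with b >= 0 whenever |b| = a or a = c, and primitive means gcd(a, b, c) = 1.
Reduced forces 3a^2 <= |D| = 7464, so 1 <= a <= 49; b must have the parity of D, and c = (b^2 - D)/(4a) must be an integer >= a.
Enumerate a = 1..49, b in [-a, a]:
  a=1: (1, 0, 1866)  [1]
  a=2: (2, 0, 933)  [1]
  a=3: (3, 0, 622)  [1]
  a=4: none
  a=5: (5, -4, 374), (5, 4, 374)  [2]
  a=6: (6, 0, 311)  [1]
  a=7..9: none
  a=10: (10, -4, 187), (10, 4, 187)  [2]
  a=11: (11, -4, 170), (11, 4, 170)  [2]
  a=12..14: none
  a=15: (15, -6, 125), (15, 6, 125)  [2]
  a=16: none
  a=17: (17, -4, 110), (17, 4, 110)  [2]
  a=18..21: none
  a=22: (22, -4, 85), (22, 4, 85)  [2]
  a=23..24: none
  a=25: (25, -6, 75), (25, 6, 75)  [2]
  a=26..29: none
  a=30: (30, -24, 67), (30, 24, 67)  [2]
  a=31: (31, -10, 61), (31, 10, 61)  [2]
  a=32: none
  a=33: (33, -18, 59), (33, 18, 59)  [2]
  a=34: (34, -4, 55), (34, 4, 55)  [2]
  a=35..36: none
  a=37: (37, -26, 55), (37, 26, 55)  [2]
  a=38..40: none
  a=41: (41, -30, 51), (41, 30, 51)  [2]
  a=42..46: none
  a=47: (47, -44, 50), (47, 44, 50)  [2]
  a=48..49: none
Total reduced forms: 1 + 1 + 1 + 2 + 1 + 2 + 2 + 2 + 2 + 2 + 2 + 2 + 2 + 2 + 2 + 2 + 2 + 2 = 32
h = 32

32


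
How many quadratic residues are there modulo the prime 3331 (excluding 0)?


For prime p, the number of non-zero quadratic residues is (p-1)/2.
= (3331-1)/2
= 1665

1665


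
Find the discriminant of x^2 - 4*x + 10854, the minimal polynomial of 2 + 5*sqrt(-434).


The element 2 + 5*sqrt(-434) has minimal polynomial:
x^2 - 4*x + 10854
Discriminant = (-4)^2 - 4*(10854)
= 16 - 43416
= -43400

-43400


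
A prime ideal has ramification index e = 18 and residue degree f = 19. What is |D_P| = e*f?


|D_P| = e * f
= 18 * 19
= 342

342


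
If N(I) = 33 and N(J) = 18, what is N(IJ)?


N(IJ) = N(I) * N(J)
= 33 * 18
= 594

594


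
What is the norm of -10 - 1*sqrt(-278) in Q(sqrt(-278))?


N(a + b*sqrt(d)) = a^2 - d*b^2
= (-10)^2 - (-278)*(-1)^2
= 100 + 278
= 378

378


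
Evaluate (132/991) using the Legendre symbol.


p = 991 is prime, so compute (132/991) with the reciprocity algorithm (Jacobi-symbol steps: pull out 2s via (2/n), flip via reciprocity, reduce):
  pull out 2: (2/991) = +1  (since 991 mod 8 = 7)
  pull out 2: (2/991) = +1  (since 991 mod 8 = 7)
  reciprocity: (33/991) -> +(991/33)
  reduce: (1/33)
  (1/33) = 1
Product of signs = 1
(132/991) = 1

1


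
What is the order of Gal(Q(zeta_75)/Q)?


|Gal(Q(zeta_75)/Q)| = phi(75)
= 40

40


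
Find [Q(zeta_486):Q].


The degree equals Euler's totient phi(486).
486 = 2 * 3^5
phi(486) = 162

162


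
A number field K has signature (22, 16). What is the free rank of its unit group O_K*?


By Dirichlet's unit theorem:
rank = r1 + r2 - 1
= 22 + 16 - 1
= 37

37


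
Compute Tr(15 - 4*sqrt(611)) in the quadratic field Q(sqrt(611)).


Tr(a + b*sqrt(d)) = (a + b*sqrt(d)) + (a - b*sqrt(d)) = 2a
= 2 * (15)
= 30

30


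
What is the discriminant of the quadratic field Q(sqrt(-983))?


For K = Q(sqrt(d)) with d squarefree: disc(K) = d if d = 1 mod 4, and disc(K) = 4d if d = 2 or 3 mod 4.
Here d = -983, and d mod 4 = 1.
d = 1 mod 4 (O_K = Z[(1+sqrt(d))/2]), so disc(K) = d = -983

-983


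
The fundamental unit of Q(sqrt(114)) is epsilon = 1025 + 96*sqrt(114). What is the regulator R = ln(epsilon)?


epsilon = 1025 + 96*sqrt(114)
= 2049.9995
R = ln(2049.9995)
= 7.6256

7.6256


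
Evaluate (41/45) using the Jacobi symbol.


Compute (41/45) via quadratic reciprocity:
  reciprocity: (41/45) -> +(45/41)
  reduce: (4/41)
  pull out 2: (2/41) = +1  (since 41 mod 8 = 1)
  pull out 2: (2/41) = +1  (since 41 mod 8 = 1)
  (1/41) = 1
Product of signs = 1

1


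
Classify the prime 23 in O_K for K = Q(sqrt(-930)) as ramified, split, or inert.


K = Q(sqrt(-930)). Since d mod 4 = 2, disc(K) = -3720.
Check p | disc: -3720 mod 23 = 6.
p does not divide disc. Compute Legendre symbol (d/p):
13^((23-1)/2) mod 23 = 1
(d/p) = 1, so p splits: (p) = P*P' with e=1, f=1, g=2.
Therefore p is split.

split


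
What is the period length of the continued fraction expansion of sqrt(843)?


Run the CF algorithm for sqrt(843).
a_0 = floor(sqrt(843)) = 29; set m_0=0, q_0=1.
Recurrence: m' = q*a - m,  q' = (d - m'^2)/q,  a' = floor((a_0 + m')/q').
  step 1: m=29, q=2, a=29
  step 2: m=29, q=1, a=58
a_2 = 2*a_0 = 58, so the period closes here.
sqrt(843) = [29; 29, 58]
Period length = 2

2


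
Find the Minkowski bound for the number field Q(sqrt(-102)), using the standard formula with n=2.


d = -102, d mod 4 = 2, so disc(K) = 4d = -408; |disc(K)| = 408
Imaginary quadratic field, so n = 2, s = r2 = 1, r1 = 0
M = (n!/n^n) * (4/pi)^s * sqrt(|disc(K)|) = (2!/2^2) * (4/pi)^1 * sqrt(408)
= 0.5 * 1.273240 * 20.199010
= 12.8591

12.8591


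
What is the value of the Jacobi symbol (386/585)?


Compute (386/585) via quadratic reciprocity:
  pull out 2: (2/585) = +1  (since 585 mod 8 = 1)
  reciprocity: (193/585) -> +(585/193)
  reduce: (6/193)
  pull out 2: (2/193) = +1  (since 193 mod 8 = 1)
  reciprocity: (3/193) -> +(193/3)
  reduce: (1/3)
  (1/3) = 1
Product of signs = 1

1


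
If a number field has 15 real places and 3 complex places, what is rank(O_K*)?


By Dirichlet's unit theorem:
rank = r1 + r2 - 1
= 15 + 3 - 1
= 17

17


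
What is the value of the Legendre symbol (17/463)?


p = 463 is prime, so compute (17/463) with the reciprocity algorithm (Jacobi-symbol steps: pull out 2s via (2/n), flip via reciprocity, reduce):
  reciprocity: (17/463) -> +(463/17)
  reduce: (4/17)
  pull out 2: (2/17) = +1  (since 17 mod 8 = 1)
  pull out 2: (2/17) = +1  (since 17 mod 8 = 1)
  (1/17) = 1
Product of signs = 1
(17/463) = 1

1


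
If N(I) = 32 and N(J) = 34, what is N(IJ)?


N(IJ) = N(I) * N(J)
= 32 * 34
= 1088

1088


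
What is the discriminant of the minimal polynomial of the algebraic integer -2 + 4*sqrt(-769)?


The element -2 + 4*sqrt(-769) has minimal polynomial:
x^2 + 4*x + 12308
Discriminant = (4)^2 - 4*(12308)
= 16 - 49232
= -49216

-49216


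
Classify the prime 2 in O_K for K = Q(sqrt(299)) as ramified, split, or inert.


K = Q(sqrt(299)). Since d mod 4 = 3, disc(K) = 1196.
Check p | disc: 1196 mod 2 = 0.
p divides disc, so p ramifies: (p) = P^2 with e=2, f=1, g=1.
Therefore p is ramified.

ramified


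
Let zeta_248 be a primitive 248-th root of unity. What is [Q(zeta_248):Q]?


The degree equals Euler's totient phi(248).
248 = 2^3 * 31
phi(248) = 120

120


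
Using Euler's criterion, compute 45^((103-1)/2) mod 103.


p = 103 is prime and the exponent is (p-1)/2 = 51, so by Euler's criterion 45^51 = (45/103) = +1 or -1 mod 103.
Compute by square-and-multiply:
  51 = 32 + 16 + 2 + 1 (binary 110011)
  Repeated squaring mod 103: 45^1 = 45, 45^2 = 68, 45^4 = 92, 45^8 = 18, 45^16 = 15, 45^32 = 19
  45^51 = 45^32 * 45^16 * 45^2 * 45^1 = 19 * 15 * 68 * 45 mod 103
    19 * 15 = 285 = 79 mod 103
    79 * 68 = 5372 = 16 mod 103
    16 * 45 = 720 = 102 mod 103
  45^51 = 102 mod 103
Result 102 = p - 1 = -1 mod 103: 45 is a quadratic non-residue mod 103. As a residue in [0, p-1] the value is 102.
45^51 mod 103 = 102

102


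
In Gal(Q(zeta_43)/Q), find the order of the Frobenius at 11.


The Frobenius at p in Gal(Q(zeta_n)/Q) = (Z/nZ)* is the class of p, so its order is ord_43(11), the smallest k >= 1 with 11^k = 1 mod 43.
n = 43 = 43, phi(43) = 42; the order divides phi(n).
Divisors of 42: 1, 2, 3, 6, 7, 14, 21, 42
Repeated squaring mod 43: 11^1 = 11, 11^2 = 35, 11^4 = 21, 11^8 = 11, 11^16 = 35, 11^32 = 21
Test divisors in increasing order:
  k=1: 11^1 = 11 mod 43
  k=2: 11^2 = 35 mod 43
  k=3: 11^3 = 35 * 11 = 41 mod 43
  k=6: 11^6 = 21 * 35 = 4 mod 43
  k=7: 11^7 = 21 * 35 * 11 = 1 mod 43  <- first divisor giving 1
Order = 7

7


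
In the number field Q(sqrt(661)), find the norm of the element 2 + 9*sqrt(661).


N(a + b*sqrt(d)) = a^2 - d*b^2
= (2)^2 - (661)*(9)^2
= 4 - 53541
= -53537

-53537


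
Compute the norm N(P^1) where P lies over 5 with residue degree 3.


N(P^a) = p^(a*f)
= 5^(1*3)
= 5^3
= 125

125


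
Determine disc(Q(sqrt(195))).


For K = Q(sqrt(d)) with d squarefree: disc(K) = d if d = 1 mod 4, and disc(K) = 4d if d = 2 or 3 mod 4.
Here d = 195, and d mod 4 = 3.
d = 3 mod 4, not 1 (O_K = Z[sqrt(d)]), so disc(K) = 4d = 4 * (195) = 780

780


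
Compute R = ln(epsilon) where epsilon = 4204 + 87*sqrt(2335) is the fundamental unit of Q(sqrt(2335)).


epsilon = 4204 + 87*sqrt(2335)
= 8407.9999
R = ln(8407.9999)
= 9.0369

9.0369


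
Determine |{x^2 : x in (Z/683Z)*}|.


For prime p, the number of non-zero quadratic residues is (p-1)/2.
= (683-1)/2
= 341

341


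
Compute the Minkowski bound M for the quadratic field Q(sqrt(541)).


d = 541, d mod 4 = 1, so disc(K) = d = 541; |disc(K)| = 541
Real quadratic field, so n = 2, s = r2 = 0, r1 = 2
M = (n!/n^n) * (4/pi)^s * sqrt(|disc(K)|) = (2!/2^2) * (4/pi)^0 * sqrt(541)
= 0.5 * 1.000000 * 23.259407
= 11.6297

11.6297


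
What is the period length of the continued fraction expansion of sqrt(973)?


Run the CF algorithm for sqrt(973).
a_0 = floor(sqrt(973)) = 31; set m_0=0, q_0=1.
Recurrence: m' = q*a - m,  q' = (d - m'^2)/q,  a' = floor((a_0 + m')/q').
  step 1: m=31, q=12, a=5
  step 2: m=29, q=11, a=5
  step 3: m=26, q=27, a=2
  step 4: m=28, q=7, a=8
  step 5: m=28, q=27, a=2
  step 6: m=26, q=11, a=5
  step 7: m=29, q=12, a=5
  step 8: m=31, q=1, a=62
a_8 = 2*a_0 = 62, so the period closes here.
sqrt(973) = [31; 5, 5, 2, 8, 2, 5, 5, 62]
Period length = 8

8


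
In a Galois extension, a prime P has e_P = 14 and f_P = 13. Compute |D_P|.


|D_P| = e * f
= 14 * 13
= 182

182


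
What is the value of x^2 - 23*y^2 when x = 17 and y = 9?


x^2 - d*y^2
= 17^2 - 23*9^2
= 289 - 1863
= -1574

-1574


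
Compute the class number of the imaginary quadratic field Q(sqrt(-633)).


K = Q(sqrt(-633)). d mod 4 = 3, so D = disc(K) = 4d = -2532
h(K) equals the number of primitive reduced positive-definite forms (a, b, c) = a*x^2 + b*x*y + c*y^2 with b^2 - 4ac = D,
where reduced means |b| <= a <= c, with b >= 0 whenever |b| = a or a = c, and primitive means gcd(a, b, c) = 1.
Reduced forces 3a^2 <= |D| = 2532, so 1 <= a <= 29; b must have the parity of D, and c = (b^2 - D)/(4a) must be an integer >= a.
Enumerate a = 1..29, b in [-a, a]:
  a=1: (1, 0, 633)  [1]
  a=2: (2, 2, 317)  [1]
  a=3: (3, 0, 211)  [1]
  a=4..5: none
  a=6: (6, 6, 107)  [1]
  a=7: (7, -4, 91), (7, 4, 91)  [2]
  a=8..10: none
  a=11: (11, -8, 59), (11, 8, 59)  [2]
  a=12: none
  a=13: (13, -4, 49), (13, 4, 49)  [2]
  a=14: (14, -10, 47), (14, 10, 47)  [2]
  a=15..16: none
  a=17: (17, -16, 41), (17, 16, 41)  [2]
  a=18..20: none
  a=21: (21, -18, 34), (21, 18, 34)  [2]
  a=22: (22, -14, 31), (22, 14, 31)  [2]
  a=23..25: none
  a=26: (26, -22, 29), (26, 22, 29)  [2]
  a=27..29: none
Total reduced forms: 1 + 1 + 1 + 1 + 2 + 2 + 2 + 2 + 2 + 2 + 2 + 2 = 20
h = 20

20


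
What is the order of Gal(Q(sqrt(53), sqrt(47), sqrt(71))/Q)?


The 3 square roots of distinct primes are multiplicatively independent over Q,
so [K:Q] = 2^3 and Gal(K/Q) is isomorphic to (Z/2Z)^3.
|Gal| = 2^3 = 8

8


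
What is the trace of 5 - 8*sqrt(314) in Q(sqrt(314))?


Tr(a + b*sqrt(d)) = (a + b*sqrt(d)) + (a - b*sqrt(d)) = 2a
= 2 * (5)
= 10

10


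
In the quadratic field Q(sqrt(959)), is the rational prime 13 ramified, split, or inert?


K = Q(sqrt(959)). Since d mod 4 = 3, disc(K) = 3836.
Check p | disc: 3836 mod 13 = 1.
p does not divide disc. Compute Legendre symbol (d/p):
10^((13-1)/2) mod 13 = 1
(d/p) = 1, so p splits: (p) = P*P' with e=1, f=1, g=2.
Therefore p is split.

split


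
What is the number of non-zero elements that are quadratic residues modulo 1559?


For prime p, the number of non-zero quadratic residues is (p-1)/2.
= (1559-1)/2
= 779

779


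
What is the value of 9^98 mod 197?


p = 197 is prime and the exponent is (p-1)/2 = 98, so by Euler's criterion 9^98 = (9/197) = +1 or -1 mod 197.
Compute by square-and-multiply:
  98 = 64 + 32 + 2 (binary 1100010)
  Repeated squaring mod 197: 9^1 = 9, 9^2 = 81, 9^4 = 60, 9^8 = 54, 9^16 = 158, 9^32 = 142, 9^64 = 70
  9^98 = 9^64 * 9^32 * 9^2 = 70 * 142 * 81 mod 197
    70 * 142 = 9940 = 90 mod 197
    90 * 81 = 7290 = 1 mod 197
  9^98 = 1 mod 197
Result 1: 9 is a quadratic residue mod 197.
9^98 mod 197 = 1

1


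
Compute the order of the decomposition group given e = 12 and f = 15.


|D_P| = e * f
= 12 * 15
= 180

180


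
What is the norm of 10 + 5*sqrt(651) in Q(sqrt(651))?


N(a + b*sqrt(d)) = a^2 - d*b^2
= (10)^2 - (651)*(5)^2
= 100 - 16275
= -16175

-16175


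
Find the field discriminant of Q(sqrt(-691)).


For K = Q(sqrt(d)) with d squarefree: disc(K) = d if d = 1 mod 4, and disc(K) = 4d if d = 2 or 3 mod 4.
Here d = -691, and d mod 4 = 1.
d = 1 mod 4 (O_K = Z[(1+sqrt(d))/2]), so disc(K) = d = -691

-691


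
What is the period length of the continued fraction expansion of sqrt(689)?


Run the CF algorithm for sqrt(689).
a_0 = floor(sqrt(689)) = 26; set m_0=0, q_0=1.
Recurrence: m' = q*a - m,  q' = (d - m'^2)/q,  a' = floor((a_0 + m')/q').
  step 1: m=26, q=13, a=4
  step 2: m=26, q=1, a=52
a_2 = 2*a_0 = 52, so the period closes here.
sqrt(689) = [26; 4, 52]
Period length = 2

2


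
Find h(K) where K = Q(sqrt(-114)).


K = Q(sqrt(-114)). d mod 4 = 2, so D = disc(K) = 4d = -456
h(K) equals the number of primitive reduced positive-definite forms (a, b, c) = a*x^2 + b*x*y + c*y^2 with b^2 - 4ac = D,
where reduced means |b| <= a <= c, with b >= 0 whenever |b| = a or a = c, and primitive means gcd(a, b, c) = 1.
Reduced forces 3a^2 <= |D| = 456, so 1 <= a <= 12; b must have the parity of D, and c = (b^2 - D)/(4a) must be an integer >= a.
Enumerate a = 1..12, b in [-a, a]:
  a=1: (1, 0, 114)  [1]
  a=2: (2, 0, 57)  [1]
  a=3: (3, 0, 38)  [1]
  a=4: none
  a=5: (5, -2, 23), (5, 2, 23)  [2]
  a=6: (6, 0, 19)  [1]
  a=7..9: none
  a=10: (10, -8, 13), (10, 8, 13)  [2]
  a=11..12: none
Total reduced forms: 1 + 1 + 1 + 2 + 1 + 2 = 8
h = 8

8


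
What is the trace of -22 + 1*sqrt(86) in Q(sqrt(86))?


Tr(a + b*sqrt(d)) = (a + b*sqrt(d)) + (a - b*sqrt(d)) = 2a
= 2 * (-22)
= -44

-44


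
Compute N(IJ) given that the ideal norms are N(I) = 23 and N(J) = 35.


N(IJ) = N(I) * N(J)
= 23 * 35
= 805

805


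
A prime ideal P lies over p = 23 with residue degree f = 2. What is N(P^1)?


N(P^a) = p^(a*f)
= 23^(1*2)
= 23^2
= 529

529


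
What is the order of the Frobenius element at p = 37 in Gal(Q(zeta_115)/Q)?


The Frobenius at p in Gal(Q(zeta_n)/Q) = (Z/nZ)* is the class of p, so its order is ord_115(37), the smallest k >= 1 with 37^k = 1 mod 115.
n = 115 = 5 * 23, phi(115) = 88; the order divides phi(n).
Divisors of 88: 1, 2, 4, 8, 11, 22, 44, 88
Repeated squaring mod 115: 37^1 = 37, 37^2 = 104, 37^4 = 6, 37^8 = 36, 37^16 = 31, 37^32 = 41, 37^64 = 71
Test divisors in increasing order:
  k=1: 37^1 = 37 mod 115
  k=2: 37^2 = 104 mod 115
  k=4: 37^4 = 6 mod 115
  k=8: 37^8 = 36 mod 115
  k=11: 37^11 = 36 * 104 * 37 = 68 mod 115
  k=22: 37^22 = 31 * 6 * 104 = 24 mod 115
  k=44: 37^44 = 41 * 36 * 6 = 1 mod 115  <- first divisor giving 1
Order = 44

44
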